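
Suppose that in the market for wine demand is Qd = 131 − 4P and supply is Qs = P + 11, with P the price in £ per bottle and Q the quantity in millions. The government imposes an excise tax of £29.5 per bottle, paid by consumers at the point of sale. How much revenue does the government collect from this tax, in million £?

Tax revenue = £336.3 million.

Without the tax, 131 − 4P = P + 11 gives 5P = 120, so P* = £24 and Q* = 35.
With the tax collected from consumers, demand (in seller-price terms) shifts: Qd = 131 − 4(P + 29.5).
New equilibrium: consumers pay £29.9, suppliers receive £0.4, Q = 11.4. (Wedge: Pb − Ps = 29.5.)
Revenue = t · Q = 29.5 · 11.4 = £336.3.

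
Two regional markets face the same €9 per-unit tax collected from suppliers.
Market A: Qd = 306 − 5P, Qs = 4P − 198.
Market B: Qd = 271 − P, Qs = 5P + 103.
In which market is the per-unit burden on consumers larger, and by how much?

Market A: pre-tax P* = €56, Q* = 26; post-tax Q = 6; per-unit burden on consumers = €4.
Market B: pre-tax P* = €28, Q* = 243; post-tax Q = 235.5; per-unit burden on consumers = €7.5.
Difference: €4 vs €7.5 → market B is larger by €3.5.

Market B, by €3.5.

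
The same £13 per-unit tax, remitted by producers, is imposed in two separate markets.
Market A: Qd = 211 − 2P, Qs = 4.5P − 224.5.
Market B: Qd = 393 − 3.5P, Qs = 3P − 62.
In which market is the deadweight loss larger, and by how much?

Market B, by £19.5.

Market A: pre-tax P* = £67, Q* = 77; post-tax Q = 59; deadweight loss = £117.
Market B: pre-tax P* = £70, Q* = 148; post-tax Q = 127; deadweight loss = £136.5.
Difference: £117 vs £136.5 → market B is larger by £19.5.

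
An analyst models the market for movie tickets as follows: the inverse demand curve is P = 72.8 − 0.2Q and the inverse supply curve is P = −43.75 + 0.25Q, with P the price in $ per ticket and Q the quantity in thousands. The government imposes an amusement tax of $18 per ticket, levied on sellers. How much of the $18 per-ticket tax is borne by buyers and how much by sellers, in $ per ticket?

Rewrite in direct form: Qd = 364 − 5P and Qs = 4P + 175.
Before the tax: set 364 − 5P = 4P + 175 → P* = $21, Q* = 259.
With the tax collected from sellers, supply shifts: Qs = 4(P − 18) + 175.
Solving gives Q = 219 with buyers paying $29 and sellers receiving $11 (the $18 wedge).
Burden on buyers: $8; on sellers: $10. (They sum to $18.)

Buyers bear $8 per ticket; sellers bear $10 per ticket.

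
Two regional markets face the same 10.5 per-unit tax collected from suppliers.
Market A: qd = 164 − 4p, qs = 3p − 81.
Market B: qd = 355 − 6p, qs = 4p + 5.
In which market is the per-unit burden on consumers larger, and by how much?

Market A, by 0.3.

Market A: pre-tax p* = 35, q* = 24; post-tax q = 6; per-unit burden on consumers = 4.5.
Market B: pre-tax p* = 35, q* = 145; post-tax q = 119.8; per-unit burden on consumers = 4.2.
Difference: 4.5 vs 4.2 → market A is larger by 0.3.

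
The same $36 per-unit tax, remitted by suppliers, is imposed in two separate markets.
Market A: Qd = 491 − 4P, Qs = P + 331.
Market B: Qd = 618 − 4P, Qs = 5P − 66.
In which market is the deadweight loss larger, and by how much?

Market B, by $921.6.

Market A: pre-tax P* = $32, Q* = 363; post-tax Q = 334.2; deadweight loss = $518.4.
Market B: pre-tax P* = $76, Q* = 314; post-tax Q = 234; deadweight loss = $1440.
Difference: $518.4 vs $1440 → market B is larger by $921.6.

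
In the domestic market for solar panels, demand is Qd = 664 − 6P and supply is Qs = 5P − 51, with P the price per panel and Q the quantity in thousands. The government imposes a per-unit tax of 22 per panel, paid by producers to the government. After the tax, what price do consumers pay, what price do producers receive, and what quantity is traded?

Before the tax: set 664 − 6P = 5P − 51 → P* = 65, Q* = 274.
With the tax collected from producers, supply shifts: Qs = 5(P − 22) − 51.
Solving gives Q = 214 with consumers paying 75 and producers receiving 53 (the 22 wedge).

Consumers pay 75; producers receive 53; quantity = 214.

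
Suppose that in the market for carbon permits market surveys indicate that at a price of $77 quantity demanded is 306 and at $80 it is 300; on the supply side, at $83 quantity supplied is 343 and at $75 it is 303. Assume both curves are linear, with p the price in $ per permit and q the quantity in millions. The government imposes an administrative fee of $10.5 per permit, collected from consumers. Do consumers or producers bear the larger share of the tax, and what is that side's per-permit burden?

Demand slope: (300 − 306)/(80 − 77) = -2, so qd = 460 − 2p.
Supply slope: (303 − 343)/(75 − 83) = 5, so qs = 5p − 72.
Before the tax: set 460 − 2p = 5p − 72 → p* = $76, q* = 308.
With the tax collected from consumers, demand (in seller-price terms) shifts: qd = 460 − 2(p + 10.5).
New equilibrium: consumers pay $83.5, producers receive $73, q = 293. (Wedge: pb − ps = 10.5.)
Per-permit burden: consumers $7.5, producers $3.
Consumers take the larger share because demand is less price-elastic here (demand slope 2 vs supply slope 5).
The less price-elastic side of the market bears the larger share of a per-unit tax.

Consumers bear the larger share: $7.5 per permit.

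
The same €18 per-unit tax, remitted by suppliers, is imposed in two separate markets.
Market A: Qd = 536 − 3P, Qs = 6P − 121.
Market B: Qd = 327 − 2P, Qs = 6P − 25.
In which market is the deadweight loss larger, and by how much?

Market A: pre-tax P* = €73, Q* = 317; post-tax Q = 281; deadweight loss = €324.
Market B: pre-tax P* = €44, Q* = 239; post-tax Q = 212; deadweight loss = €243.
Difference: €324 vs €243 → market A is larger by €81.

Market A, by €81.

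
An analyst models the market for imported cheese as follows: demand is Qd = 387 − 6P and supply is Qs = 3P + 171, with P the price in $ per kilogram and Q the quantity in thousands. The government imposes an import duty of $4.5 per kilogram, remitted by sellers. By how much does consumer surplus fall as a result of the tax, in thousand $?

Before the tax: set 387 − 6P = 3P + 171 → P* = $24, Q* = 243.
With the tax collected from sellers, supply shifts: Qs = 3(P − 4.5) + 171.
New equilibrium: consumers pay $25.5, sellers receive $21, Q = 234. (Wedge: Pb − Ps = 4.5.)
ΔCS is the trapezoid between Q = 234 and Q = 243 of height $1.5: ½ · (243 + 234) · 1.5 = $357.75.

Consumer surplus falls by $357.75 thousand.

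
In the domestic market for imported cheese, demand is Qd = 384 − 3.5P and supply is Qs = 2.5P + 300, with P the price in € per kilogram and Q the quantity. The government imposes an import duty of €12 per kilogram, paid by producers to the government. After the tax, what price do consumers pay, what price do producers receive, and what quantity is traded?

Without the tax, 384 − 3.5P = 2.5P + 300 gives 6P = 84, so P* = €14 and Q* = 335.
With the tax collected from producers, supply shifts: Qs = 2.5(P − 12) + 300.
New equilibrium: consumers pay €19, producers receive €7, Q = 317.5. (Wedge: Pb − Ps = 12.)
The less price-elastic side of the market bears the larger share of a per-unit tax.

Consumers pay €19; producers receive €7; quantity = 317.5.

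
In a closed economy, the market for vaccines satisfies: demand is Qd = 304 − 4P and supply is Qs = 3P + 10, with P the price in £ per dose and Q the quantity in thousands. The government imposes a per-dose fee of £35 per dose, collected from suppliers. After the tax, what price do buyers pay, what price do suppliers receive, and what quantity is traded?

Buyers pay £57; suppliers receive £22; quantity = 76.

Before the tax: set 304 − 4P = 3P + 10 → P* = £42, Q* = 136.
With the tax collected from suppliers, supply shifts: Qs = 3(P − 35) + 10.
New equilibrium: buyers pay £57, suppliers receive £22, Q = 76. (Wedge: Pb − Ps = 35.)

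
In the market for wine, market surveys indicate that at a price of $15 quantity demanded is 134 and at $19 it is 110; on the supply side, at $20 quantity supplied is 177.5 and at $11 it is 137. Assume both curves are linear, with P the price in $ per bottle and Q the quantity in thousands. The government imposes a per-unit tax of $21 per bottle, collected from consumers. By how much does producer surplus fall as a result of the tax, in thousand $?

Demand slope: (110 − 134)/(19 − 15) = -6, so Qd = 224 − 6P.
Supply slope: (137 − 177.5)/(11 − 20) = 4.5, so Qs = 4.5P + 87.5.
Without the tax, 224 − 6P = 4.5P + 87.5 gives 10.5P = 136.5, so P* = $13 and Q* = 146.
With the tax collected from consumers, demand (in seller-price terms) shifts: Qd = 224 − 6(P + 21).
Solving gives Q = 92 with consumers paying $22 and sellers receiving $1 (the $21 wedge).
ΔPS is the trapezoid between Q = 92 and Q = 146 of height $12: ½ · (146 + 92) · 12 = $1428.

Producer surplus falls by $1428 thousand.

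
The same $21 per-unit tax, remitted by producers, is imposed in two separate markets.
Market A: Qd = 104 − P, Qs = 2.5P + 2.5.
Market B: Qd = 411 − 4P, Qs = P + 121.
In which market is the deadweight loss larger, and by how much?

Market B, by $18.9.

Market A: pre-tax P* = $29, Q* = 75; post-tax Q = 60; deadweight loss = $157.5.
Market B: pre-tax P* = $58, Q* = 179; post-tax Q = 162.2; deadweight loss = $176.4.
Difference: $157.5 vs $176.4 → market B is larger by $18.9.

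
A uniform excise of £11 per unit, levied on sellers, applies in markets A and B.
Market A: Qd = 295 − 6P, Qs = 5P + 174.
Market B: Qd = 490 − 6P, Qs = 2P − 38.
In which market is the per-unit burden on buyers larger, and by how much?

Market A, by £2.25.

Market A: pre-tax P* = £11, Q* = 229; post-tax Q = 199; per-unit burden on buyers = £5.
Market B: pre-tax P* = £66, Q* = 94; post-tax Q = 77.5; per-unit burden on buyers = £2.75.
Difference: £5 vs £2.75 → market A is larger by £2.25.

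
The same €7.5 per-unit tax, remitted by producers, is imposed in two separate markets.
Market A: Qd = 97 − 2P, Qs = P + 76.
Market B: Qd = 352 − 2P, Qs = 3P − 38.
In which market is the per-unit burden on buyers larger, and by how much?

Market A: pre-tax P* = €7, Q* = 83; post-tax Q = 78; per-unit burden on buyers = €2.5.
Market B: pre-tax P* = €78, Q* = 196; post-tax Q = 187; per-unit burden on buyers = €4.5.
Difference: €2.5 vs €4.5 → market B is larger by €2.

Market B, by €2.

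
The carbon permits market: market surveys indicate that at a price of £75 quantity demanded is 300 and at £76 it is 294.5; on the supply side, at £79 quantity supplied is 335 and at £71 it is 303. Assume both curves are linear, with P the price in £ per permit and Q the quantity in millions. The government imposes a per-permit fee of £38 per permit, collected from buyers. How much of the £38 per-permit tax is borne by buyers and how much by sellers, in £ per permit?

Demand slope: (294.5 − 300)/(76 − 75) = -5.5, so Qd = 712.5 − 5.5P.
Supply slope: (303 − 335)/(71 − 79) = 4, so Qs = 4P + 19.
Before the tax: set 712.5 − 5.5P = 4P + 19 → P* = £73, Q* = 311.
With the tax collected from buyers, demand (in seller-price terms) shifts: Qd = 712.5 − 5.5(P + 38).
New equilibrium: buyers pay £89, sellers receive £51, Q = 223. (Wedge: Pb − Ps = 38.)
Burden on buyers: £16; on sellers: £22. (They sum to £38.)
The less price-elastic side of the market bears the larger share of a per-unit tax.

Buyers bear £16 per permit; sellers bear £22 per permit.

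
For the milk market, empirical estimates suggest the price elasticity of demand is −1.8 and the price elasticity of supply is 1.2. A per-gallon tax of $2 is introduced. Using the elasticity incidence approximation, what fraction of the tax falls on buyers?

Incidence ratio: buyers' share ≈ εs / (εs + |εd|) = 1.2 / (1.2 + 1.8) = 0.4.
Supply is the less elastic side, so buyers bear the smaller share.

Buyers' share ≈ 0.4.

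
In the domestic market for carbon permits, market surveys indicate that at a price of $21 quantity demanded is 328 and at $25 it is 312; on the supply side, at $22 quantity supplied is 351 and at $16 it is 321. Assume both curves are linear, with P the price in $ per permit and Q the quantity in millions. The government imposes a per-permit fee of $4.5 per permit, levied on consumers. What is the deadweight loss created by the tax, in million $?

Demand slope: (312 − 328)/(25 − 21) = -4, so Qd = 412 − 4P.
Supply slope: (321 − 351)/(16 − 22) = 5, so Qs = 5P + 241.
Before the tax: set 412 − 4P = 5P + 241 → P* = $19, Q* = 336.
With the tax collected from consumers, demand (in seller-price terms) shifts: Qd = 412 − 4(P + 4.5).
Solving gives Q = 326 with consumers paying $21.5 and sellers receiving $17 (the $4.5 wedge).
Quantity falls by |ΔQ| = |336 − 326| = 10.
DWL = ½ · t · |ΔQ| = ½ · 4.5 · 10 = $22.5.

Deadweight loss = $22.5 million.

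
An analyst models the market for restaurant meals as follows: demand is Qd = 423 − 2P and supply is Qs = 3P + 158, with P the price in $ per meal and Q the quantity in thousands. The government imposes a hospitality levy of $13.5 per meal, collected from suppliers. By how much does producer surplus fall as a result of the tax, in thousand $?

Without the tax, 423 − 2P = 3P + 158 gives 5P = 265, so P* = $53 and Q* = 317.
With the tax collected from suppliers, supply shifts: Qs = 3(P − 13.5) + 158.
Solving gives Q = 300.8 with buyers paying $61.1 and suppliers receiving $47.6 (the $13.5 wedge).
ΔPS is the trapezoid between Q = 300.8 and Q = 317 of height $5.4: ½ · (317 + 300.8) · 5.4 = $1668.06.

Producer surplus falls by $1668.06 thousand.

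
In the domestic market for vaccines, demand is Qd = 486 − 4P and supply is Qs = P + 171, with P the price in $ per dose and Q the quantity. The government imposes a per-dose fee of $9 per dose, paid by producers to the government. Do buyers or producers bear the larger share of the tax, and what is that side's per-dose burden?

Before the tax: set 486 − 4P = P + 171 → P* = $63, Q* = 234.
With the tax collected from producers, supply shifts: Qs = (P − 9) + 171.
New equilibrium: buyers pay $64.8, producers receive $55.8, Q = 226.8. (Wedge: Pb − Ps = 9.)
Per-dose burden: buyers $1.8, producers $7.2.
Producers take the larger share because supply is less price-elastic here (demand slope 4 vs supply slope 1).

Producers bear the larger share: $7.2 per dose.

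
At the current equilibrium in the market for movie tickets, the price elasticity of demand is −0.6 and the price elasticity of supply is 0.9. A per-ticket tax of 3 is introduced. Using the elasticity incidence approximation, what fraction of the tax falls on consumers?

Consumers' share ≈ 0.6.

Incidence ratio: consumers' share ≈ εs / (εs + |εd|) = 0.9 / (0.9 + 0.6) = 0.6.
Supply is the more elastic side, so consumers bear the larger share.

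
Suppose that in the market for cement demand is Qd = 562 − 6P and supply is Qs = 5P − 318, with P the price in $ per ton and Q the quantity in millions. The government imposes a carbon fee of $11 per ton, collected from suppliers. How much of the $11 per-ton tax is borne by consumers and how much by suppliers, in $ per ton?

Consumers bear $5 per ton; suppliers bear $6 per ton.

Before the tax: set 562 − 6P = 5P − 318 → P* = $80, Q* = 82.
With the tax collected from suppliers, supply shifts: Qs = 5(P − 11) − 318.
Solving gives Q = 52 with consumers paying $85 and suppliers receiving $74 (the $11 wedge).
Burden on consumers: $5; on suppliers: $6. (They sum to $11.)
The less price-elastic side of the market bears the larger share of a per-unit tax.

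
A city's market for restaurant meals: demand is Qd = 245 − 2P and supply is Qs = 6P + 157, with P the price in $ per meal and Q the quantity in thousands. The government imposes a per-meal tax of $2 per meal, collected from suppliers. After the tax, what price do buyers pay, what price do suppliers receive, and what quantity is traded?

Buyers pay $12.5; suppliers receive $10.5; quantity = 220.

Without the tax, 245 − 2P = 6P + 157 gives 8P = 88, so P* = $11 and Q* = 223.
With the tax collected from suppliers, supply shifts: Qs = 6(P − 2) + 157.
New equilibrium: buyers pay $12.5, suppliers receive $10.5, Q = 220. (Wedge: Pb − Ps = 2.)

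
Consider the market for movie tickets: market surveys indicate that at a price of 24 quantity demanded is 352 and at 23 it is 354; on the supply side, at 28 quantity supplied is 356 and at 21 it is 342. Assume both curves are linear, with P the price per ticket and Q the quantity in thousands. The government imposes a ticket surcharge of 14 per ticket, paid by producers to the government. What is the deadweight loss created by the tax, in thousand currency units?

Deadweight loss = 98 thousand.

Demand slope: (354 − 352)/(23 − 24) = -2, so Qd = 400 − 2P.
Supply slope: (342 − 356)/(21 − 28) = 2, so Qs = 2P + 300.
Before the tax: set 400 − 2P = 2P + 300 → P* = 25, Q* = 350.
With the tax collected from producers, supply shifts: Qs = 2(P − 14) + 300.
Solving gives Q = 336 with consumers paying 32 and producers receiving 18 (the 14 wedge).
Quantity falls by |ΔQ| = |350 − 336| = 14.
DWL = ½ · t · |ΔQ| = ½ · 14 · 14 = 98.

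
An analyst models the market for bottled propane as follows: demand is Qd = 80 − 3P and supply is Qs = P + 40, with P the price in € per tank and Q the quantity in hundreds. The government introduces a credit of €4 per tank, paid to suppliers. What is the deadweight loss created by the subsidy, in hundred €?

Without the subsidy, 80 − 3P = P + 40 gives 4P = 40, so P* = €10 and Q* = 50.
With a per-unit subsidy paid to suppliers, each receives P + 4 per unit sold, so supply becomes Qs = (P + 4) + 40.
Solving gives Q = 53 with consumers paying €9 and suppliers receiving €13 (the €4 wedge).
Quantity rises by |ΔQ| = |50 − 53| = 3.
DWL = ½ · t · |ΔQ| = ½ · 4 · 3 = €6.

Deadweight loss = €6 hundred.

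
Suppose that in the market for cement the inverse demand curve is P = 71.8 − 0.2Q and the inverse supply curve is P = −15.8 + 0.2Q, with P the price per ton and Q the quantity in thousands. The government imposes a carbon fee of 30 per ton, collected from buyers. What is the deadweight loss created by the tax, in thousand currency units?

Rewrite in direct form: Qd = 359 − 5P and Qs = 5P + 79.
Before the tax: set 359 − 5P = 5P + 79 → P* = 28, Q* = 219.
With the tax collected from buyers, demand (in seller-price terms) shifts: Qd = 359 − 5(P + 30).
Solving gives Q = 144 with buyers paying 43 and sellers receiving 13 (the 30 wedge).
Quantity falls by |ΔQ| = |219 − 144| = 75.
DWL = ½ · t · |ΔQ| = ½ · 30 · 75 = 1125.

Deadweight loss = 1125 thousand.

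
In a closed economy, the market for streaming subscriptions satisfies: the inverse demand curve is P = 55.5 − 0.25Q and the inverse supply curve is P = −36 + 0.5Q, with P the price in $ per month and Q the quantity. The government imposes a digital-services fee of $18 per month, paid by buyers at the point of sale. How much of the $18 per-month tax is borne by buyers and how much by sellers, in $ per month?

Rewrite in direct form: Qd = 222 − 4P and Qs = 2P + 72.
Without the tax, 222 − 4P = 2P + 72 gives 6P = 150, so P* = $25 and Q* = 122.
With the tax collected from buyers, demand (in seller-price terms) shifts: Qd = 222 − 4(P + 18).
New equilibrium: buyers pay $31, sellers receive $13, Q = 98. (Wedge: Pb − Ps = 18.)
Burden on buyers: $6; on sellers: $12. (They sum to $18.)

Buyers bear $6 per month; sellers bear $12 per month.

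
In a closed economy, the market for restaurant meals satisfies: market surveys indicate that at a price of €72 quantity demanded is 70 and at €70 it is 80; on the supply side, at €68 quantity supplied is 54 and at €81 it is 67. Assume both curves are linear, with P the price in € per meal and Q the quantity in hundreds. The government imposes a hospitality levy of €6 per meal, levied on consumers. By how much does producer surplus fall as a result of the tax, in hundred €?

Producer surplus falls by €287.5 hundred.

Demand slope: (80 − 70)/(70 − 72) = -5, so Qd = 430 − 5P.
Supply slope: (67 − 54)/(81 − 68) = 1, so Qs = P − 14.
Before the tax: set 430 − 5P = P − 14 → P* = €74, Q* = 60.
With the tax collected from consumers, demand (in seller-price terms) shifts: Qd = 430 − 5(P + 6).
New equilibrium: consumers pay €75, producers receive €69, Q = 55. (Wedge: Pb − Ps = 6.)
ΔPS is the trapezoid between Q = 55 and Q = 60 of height €5: ½ · (60 + 55) · 5 = €287.5.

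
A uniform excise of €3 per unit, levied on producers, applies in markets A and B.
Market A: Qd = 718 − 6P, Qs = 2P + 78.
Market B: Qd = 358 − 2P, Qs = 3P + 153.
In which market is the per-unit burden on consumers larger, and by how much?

Market A: pre-tax P* = €80, Q* = 238; post-tax Q = 233.5; per-unit burden on consumers = €0.75.
Market B: pre-tax P* = €41, Q* = 276; post-tax Q = 272.4; per-unit burden on consumers = €1.8.
Difference: €0.75 vs €1.8 → market B is larger by €1.05.

Market B, by €1.05.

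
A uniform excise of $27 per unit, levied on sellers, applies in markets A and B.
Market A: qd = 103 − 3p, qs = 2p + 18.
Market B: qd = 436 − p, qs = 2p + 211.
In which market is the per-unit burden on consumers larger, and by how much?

Market A: pre-tax p* = $17, q* = 52; post-tax q = 19.6; per-unit burden on consumers = $10.8.
Market B: pre-tax p* = $75, q* = 361; post-tax q = 343; per-unit burden on consumers = $18.
Difference: $10.8 vs $18 → market B is larger by $7.2.

Market B, by $7.2.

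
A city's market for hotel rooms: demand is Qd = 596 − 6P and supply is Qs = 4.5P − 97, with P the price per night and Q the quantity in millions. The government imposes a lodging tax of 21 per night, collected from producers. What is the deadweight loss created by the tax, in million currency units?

Before the tax: set 596 − 6P = 4.5P − 97 → P* = 66, Q* = 200.
With the tax collected from producers, supply shifts: Qs = 4.5(P − 21) − 97.
Solving gives Q = 146 with buyers paying 75 and producers receiving 54 (the 21 wedge).
Quantity falls by |ΔQ| = |200 − 146| = 54.
DWL = ½ · t · |ΔQ| = ½ · 21 · 54 = 567.

Deadweight loss = 567 million.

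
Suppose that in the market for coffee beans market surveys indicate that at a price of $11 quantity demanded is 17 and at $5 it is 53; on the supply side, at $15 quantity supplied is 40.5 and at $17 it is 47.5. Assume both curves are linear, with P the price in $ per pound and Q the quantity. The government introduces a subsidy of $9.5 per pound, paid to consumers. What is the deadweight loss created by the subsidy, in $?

Deadweight loss = $99.75.

Demand slope: (53 − 17)/(5 − 11) = -6, so Qd = 83 − 6P.
Supply slope: (47.5 − 40.5)/(17 − 15) = 3.5, so Qs = 3.5P − 12.
Before the subsidy: set 83 − 6P = 3.5P − 12 → P* = $10, Q* = 23.
With a per-unit subsidy paid to consumers, each effectively pays P − 9.5, so demand becomes Qd = 83 − 6(P − 9.5).
Solving gives Q = 44 with consumers paying $6.5 and suppliers receiving $16 (the $9.5 wedge).
Quantity rises by |ΔQ| = |23 − 44| = 21.
DWL = ½ · t · |ΔQ| = ½ · 9.5 · 21 = $99.75.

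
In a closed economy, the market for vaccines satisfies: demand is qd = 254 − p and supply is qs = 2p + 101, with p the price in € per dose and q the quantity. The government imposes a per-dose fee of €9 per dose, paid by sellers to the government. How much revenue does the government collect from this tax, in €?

Tax revenue = €1773.

Before the tax: set 254 − p = 2p + 101 → p* = €51, q* = 203.
With the tax collected from sellers, supply shifts: qs = 2(p − 9) + 101.
Solving gives q = 197 with consumers paying €57 and sellers receiving €48 (the €9 wedge).
Revenue = t · Q = 9 · 197 = €1773.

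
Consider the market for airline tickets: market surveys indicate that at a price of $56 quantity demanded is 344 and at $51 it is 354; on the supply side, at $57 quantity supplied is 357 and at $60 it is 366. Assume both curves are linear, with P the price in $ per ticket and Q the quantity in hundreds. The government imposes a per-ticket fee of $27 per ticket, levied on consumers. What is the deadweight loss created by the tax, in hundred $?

Demand slope: (354 − 344)/(51 − 56) = -2, so Qd = 456 − 2P.
Supply slope: (366 − 357)/(60 − 57) = 3, so Qs = 3P + 186.
Without the tax, 456 − 2P = 3P + 186 gives 5P = 270, so P* = $54 and Q* = 348.
With the tax collected from consumers, demand (in seller-price terms) shifts: Qd = 456 − 2(P + 27).
New equilibrium: consumers pay $70.2, producers receive $43.2, Q = 315.6. (Wedge: Pb − Ps = 27.)
Quantity falls by |ΔQ| = |348 − 315.6| = 32.4.
DWL = ½ · t · |ΔQ| = ½ · 27 · 32.4 = $437.4.

Deadweight loss = $437.4 hundred.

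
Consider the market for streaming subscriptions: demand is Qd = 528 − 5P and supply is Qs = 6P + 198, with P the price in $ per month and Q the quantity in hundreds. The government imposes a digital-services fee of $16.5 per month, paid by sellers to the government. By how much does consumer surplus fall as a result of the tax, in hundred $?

Before the tax: set 528 − 5P = 6P + 198 → P* = $30, Q* = 378.
With the tax collected from sellers, supply shifts: Qs = 6(P − 16.5) + 198.
Solving gives Q = 333 with buyers paying $39 and sellers receiving $22.5 (the $16.5 wedge).
ΔCS is the trapezoid between Q = 333 and Q = 378 of height $9: ½ · (378 + 333) · 9 = $3199.5.

Consumer surplus falls by $3199.5 hundred.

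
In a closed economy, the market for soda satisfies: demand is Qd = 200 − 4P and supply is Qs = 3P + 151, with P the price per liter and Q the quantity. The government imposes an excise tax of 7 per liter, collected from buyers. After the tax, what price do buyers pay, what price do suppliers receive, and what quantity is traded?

Buyers pay 10; suppliers receive 3; quantity = 160.

Before the tax: set 200 − 4P = 3P + 151 → P* = 7, Q* = 172.
With the tax collected from buyers, demand (in seller-price terms) shifts: Qd = 200 − 4(P + 7).
New equilibrium: buyers pay 10, suppliers receive 3, Q = 160. (Wedge: Pb − Ps = 7.)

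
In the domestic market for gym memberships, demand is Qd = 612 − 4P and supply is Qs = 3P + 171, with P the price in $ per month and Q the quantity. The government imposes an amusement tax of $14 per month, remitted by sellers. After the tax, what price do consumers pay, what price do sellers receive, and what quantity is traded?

Consumers pay $69; sellers receive $55; quantity = 336.

Without the tax, 612 − 4P = 3P + 171 gives 7P = 441, so P* = $63 and Q* = 360.
With the tax collected from sellers, supply shifts: Qs = 3(P − 14) + 171.
New equilibrium: consumers pay $69, sellers receive $55, Q = 336. (Wedge: Pb − Ps = 14.)
The less price-elastic side of the market bears the larger share of a per-unit tax.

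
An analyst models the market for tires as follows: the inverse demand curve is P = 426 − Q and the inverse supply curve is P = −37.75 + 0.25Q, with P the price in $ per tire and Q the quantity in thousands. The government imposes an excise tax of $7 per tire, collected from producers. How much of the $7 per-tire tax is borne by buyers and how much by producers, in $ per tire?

Buyers bear $5.6 per tire; producers bear $1.4 per tire.

Rewrite in direct form: Qd = 426 − P and Qs = 4P + 151.
Without the tax, 426 − P = 4P + 151 gives 5P = 275, so P* = $55 and Q* = 371.
With the tax collected from producers, supply shifts: Qs = 4(P − 7) + 151.
Solving gives Q = 365.4 with buyers paying $60.6 and producers receiving $53.6 (the $7 wedge).
Burden on buyers: $5.6; on producers: $1.4. (They sum to $7.)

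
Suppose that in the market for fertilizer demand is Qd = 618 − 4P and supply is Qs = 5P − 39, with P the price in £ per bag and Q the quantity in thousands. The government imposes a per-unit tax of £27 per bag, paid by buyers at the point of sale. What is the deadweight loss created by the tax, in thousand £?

Before the tax: set 618 − 4P = 5P − 39 → P* = £73, Q* = 326.
With the tax collected from buyers, demand (in seller-price terms) shifts: Qd = 618 − 4(P + 27).
New equilibrium: buyers pay £88, sellers receive £61, Q = 266. (Wedge: Pb − Ps = 27.)
Quantity falls by |ΔQ| = |326 − 266| = 60.
DWL = ½ · t · |ΔQ| = ½ · 27 · 60 = £810.

Deadweight loss = £810 thousand.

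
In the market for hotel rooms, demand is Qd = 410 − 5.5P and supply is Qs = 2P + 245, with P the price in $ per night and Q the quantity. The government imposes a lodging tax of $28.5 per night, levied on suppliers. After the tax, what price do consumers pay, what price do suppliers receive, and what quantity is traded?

Consumers pay $29.6; suppliers receive $1.1; quantity = 247.2.

Without the tax, 410 − 5.5P = 2P + 245 gives 7.5P = 165, so P* = $22 and Q* = 289.
With the tax collected from suppliers, supply shifts: Qs = 2(P − 28.5) + 245.
Solving gives Q = 247.2 with consumers paying $29.6 and suppliers receiving $1.1 (the $28.5 wedge).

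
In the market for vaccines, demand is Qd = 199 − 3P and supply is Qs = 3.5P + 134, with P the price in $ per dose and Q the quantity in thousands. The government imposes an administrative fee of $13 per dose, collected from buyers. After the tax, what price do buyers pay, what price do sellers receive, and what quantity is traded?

Without the tax, 199 − 3P = 3.5P + 134 gives 6.5P = 65, so P* = $10 and Q* = 169.
With the tax collected from buyers, demand (in seller-price terms) shifts: Qd = 199 − 3(P + 13).
New equilibrium: buyers pay $17, sellers receive $4, Q = 148. (Wedge: Pb − Ps = 13.)
The less price-elastic side of the market bears the larger share of a per-unit tax.

Buyers pay $17; sellers receive $4; quantity = 148.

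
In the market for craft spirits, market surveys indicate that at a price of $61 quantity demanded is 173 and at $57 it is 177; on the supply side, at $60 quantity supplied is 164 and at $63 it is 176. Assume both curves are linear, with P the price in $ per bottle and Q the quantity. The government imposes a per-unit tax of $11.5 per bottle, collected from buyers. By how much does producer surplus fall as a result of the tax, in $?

Demand slope: (177 − 173)/(57 − 61) = -1, so Qd = 234 − P.
Supply slope: (176 − 164)/(63 − 60) = 4, so Qs = 4P − 76.
Without the tax, 234 − P = 4P − 76 gives 5P = 310, so P* = $62 and Q* = 172.
With the tax collected from buyers, demand (in seller-price terms) shifts: Qd = 234 − (P + 11.5).
Solving gives Q = 162.8 with buyers paying $71.2 and producers receiving $59.7 (the $11.5 wedge).
ΔPS is the trapezoid between Q = 162.8 and Q = 172 of height $2.3: ½ · (172 + 162.8) · 2.3 = $385.02.

Producer surplus falls by $385.02.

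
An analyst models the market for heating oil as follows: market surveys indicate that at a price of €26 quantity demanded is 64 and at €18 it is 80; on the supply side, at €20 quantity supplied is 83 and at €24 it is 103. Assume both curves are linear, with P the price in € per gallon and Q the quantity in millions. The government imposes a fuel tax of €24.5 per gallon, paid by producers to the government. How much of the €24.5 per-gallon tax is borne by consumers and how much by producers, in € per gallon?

Demand slope: (80 − 64)/(18 − 26) = -2, so Qd = 116 − 2P.
Supply slope: (103 − 83)/(24 − 20) = 5, so Qs = 5P − 17.
Before the tax: set 116 − 2P = 5P − 17 → P* = €19, Q* = 78.
With the tax collected from producers, supply shifts: Qs = 5(P − 24.5) − 17.
Solving gives Q = 43 with consumers paying €36.5 and producers receiving €12 (the €24.5 wedge).
Burden on consumers: €17.5; on producers: €7. (They sum to €24.5.)

Consumers bear €17.5 per gallon; producers bear €7 per gallon.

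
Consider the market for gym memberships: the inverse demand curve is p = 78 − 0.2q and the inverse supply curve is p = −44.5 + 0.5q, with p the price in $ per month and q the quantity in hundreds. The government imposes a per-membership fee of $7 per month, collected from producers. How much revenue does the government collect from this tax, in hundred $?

Inverting to q(p) form: qd = 390 − 5p; qs = 2p + 89.
Without the tax, 390 − 5p = 2p + 89 gives 7p = 301, so p* = $43 and q* = 175.
With the tax collected from producers, supply shifts: qs = 2(p − 7) + 89.
New equilibrium: buyers pay $45, producers receive $38, q = 165. (Wedge: pb − ps = 7.)
Revenue = t · Q = 7 · 165 = $1155.

Tax revenue = $1155 hundred.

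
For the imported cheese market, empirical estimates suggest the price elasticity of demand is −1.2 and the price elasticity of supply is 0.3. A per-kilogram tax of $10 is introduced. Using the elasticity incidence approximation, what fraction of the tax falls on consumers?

Consumers' share ≈ 0.2.

Incidence ratio: consumers' share ≈ εs / (εs + |εd|) = 0.3 / (0.3 + 1.2) = 0.2.
Supply is the less elastic side, so consumers bear the smaller share.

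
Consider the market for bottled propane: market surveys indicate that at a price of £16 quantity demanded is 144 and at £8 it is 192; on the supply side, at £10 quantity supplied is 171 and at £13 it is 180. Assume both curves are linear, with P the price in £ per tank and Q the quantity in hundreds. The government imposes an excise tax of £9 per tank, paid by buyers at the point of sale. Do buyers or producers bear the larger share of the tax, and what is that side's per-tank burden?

Demand slope: (192 − 144)/(8 − 16) = -6, so Qd = 240 − 6P.
Supply slope: (180 − 171)/(13 − 10) = 3, so Qs = 3P + 141.
Before the tax: set 240 − 6P = 3P + 141 → P* = £11, Q* = 174.
With the tax collected from buyers, demand (in seller-price terms) shifts: Qd = 240 − 6(P + 9).
Solving gives Q = 156 with buyers paying £14 and producers receiving £5 (the £9 wedge).
Per-tank burden: buyers £3, producers £6.
Producers take the larger share because supply is less price-elastic here (demand slope 6 vs supply slope 3).

Producers bear the larger share: £6 per tank.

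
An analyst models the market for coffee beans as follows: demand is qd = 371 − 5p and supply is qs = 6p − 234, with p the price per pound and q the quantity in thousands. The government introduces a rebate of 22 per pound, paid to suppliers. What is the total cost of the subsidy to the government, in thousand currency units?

Without the subsidy, 371 − 5p = 6p − 234 gives 11p = 605, so p* = 55 and q* = 96.
With a per-unit subsidy paid to suppliers, each receives p + 22 per unit sold, so supply becomes qs = 6(p + 22) − 234.
New equilibrium: consumers pay 43, suppliers receive 65, q = 156. (Wedge: pb − ps = −22.)
Outlay = t · Q = 22 · 156 = 3432.

Government outlay = 3432 thousand.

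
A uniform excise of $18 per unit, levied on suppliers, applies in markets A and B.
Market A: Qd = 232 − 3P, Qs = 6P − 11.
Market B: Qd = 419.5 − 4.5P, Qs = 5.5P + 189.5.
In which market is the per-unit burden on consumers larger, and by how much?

Market A: pre-tax P* = $27, Q* = 151; post-tax Q = 115; per-unit burden on consumers = $12.
Market B: pre-tax P* = $23, Q* = 316; post-tax Q = 271.45; per-unit burden on consumers = $9.9.
Difference: $12 vs $9.9 → market A is larger by $2.1.

Market A, by $2.1.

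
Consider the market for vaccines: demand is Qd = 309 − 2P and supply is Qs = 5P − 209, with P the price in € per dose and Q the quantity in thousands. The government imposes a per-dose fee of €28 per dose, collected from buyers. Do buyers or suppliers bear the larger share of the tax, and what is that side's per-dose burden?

Before the tax: set 309 − 2P = 5P − 209 → P* = €74, Q* = 161.
With the tax collected from buyers, demand (in seller-price terms) shifts: Qd = 309 − 2(P + 28).
Solving gives Q = 121 with buyers paying €94 and suppliers receiving €66 (the €28 wedge).
Per-dose burden: buyers €20, suppliers €8.
Buyers take the larger share because demand is less price-elastic here (demand slope 2 vs supply slope 5).
The less price-elastic side of the market bears the larger share of a per-unit tax.

Buyers bear the larger share: €20 per dose.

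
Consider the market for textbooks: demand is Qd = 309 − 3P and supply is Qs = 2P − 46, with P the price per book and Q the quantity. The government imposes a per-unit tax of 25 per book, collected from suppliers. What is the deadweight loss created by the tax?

Deadweight loss = 375.

Before the tax: set 309 − 3P = 2P − 46 → P* = 71, Q* = 96.
With the tax collected from suppliers, supply shifts: Qs = 2(P − 25) − 46.
Solving gives Q = 66 with buyers paying 81 and suppliers receiving 56 (the 25 wedge).
Quantity falls by |ΔQ| = |96 − 66| = 30.
DWL = ½ · t · |ΔQ| = ½ · 25 · 30 = 375.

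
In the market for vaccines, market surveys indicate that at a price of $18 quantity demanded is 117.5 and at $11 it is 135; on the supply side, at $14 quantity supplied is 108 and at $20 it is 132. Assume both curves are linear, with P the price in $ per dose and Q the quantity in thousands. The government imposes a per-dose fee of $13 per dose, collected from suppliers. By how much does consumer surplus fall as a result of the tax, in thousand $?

Demand slope: (135 − 117.5)/(11 − 18) = -2.5, so Qd = 162.5 − 2.5P.
Supply slope: (132 − 108)/(20 − 14) = 4, so Qs = 4P + 52.
Before the tax: set 162.5 − 2.5P = 4P + 52 → P* = $17, Q* = 120.
With the tax collected from suppliers, supply shifts: Qs = 4(P − 13) + 52.
Solving gives Q = 100 with buyers paying $25 and suppliers receiving $12 (the $13 wedge).
ΔCS is the trapezoid between Q = 100 and Q = 120 of height $8: ½ · (120 + 100) · 8 = $880.

Consumer surplus falls by $880 thousand.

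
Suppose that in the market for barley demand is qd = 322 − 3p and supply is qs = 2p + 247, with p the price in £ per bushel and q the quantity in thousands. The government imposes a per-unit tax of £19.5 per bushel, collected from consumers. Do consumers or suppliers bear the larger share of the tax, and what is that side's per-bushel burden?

Suppliers bear the larger share: £11.7 per bushel.

Before the tax: set 322 − 3p = 2p + 247 → p* = £15, q* = 277.
With the tax collected from consumers, demand (in seller-price terms) shifts: qd = 322 − 3(p + 19.5).
Solving gives q = 253.6 with consumers paying £22.8 and suppliers receiving £3.3 (the £19.5 wedge).
Per-bushel burden: consumers £7.8, suppliers £11.7.
Suppliers take the larger share because supply is less price-elastic here (demand slope 3 vs supply slope 2).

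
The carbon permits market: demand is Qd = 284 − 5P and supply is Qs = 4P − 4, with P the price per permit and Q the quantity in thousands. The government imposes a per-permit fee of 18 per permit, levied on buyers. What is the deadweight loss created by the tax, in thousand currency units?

Deadweight loss = 360 thousand.

Without the tax, 284 − 5P = 4P − 4 gives 9P = 288, so P* = 32 and Q* = 124.
With the tax collected from buyers, demand (in seller-price terms) shifts: Qd = 284 − 5(P + 18).
New equilibrium: buyers pay 40, suppliers receive 22, Q = 84. (Wedge: Pb − Ps = 18.)
Quantity falls by |ΔQ| = |124 − 84| = 40.
DWL = ½ · t · |ΔQ| = ½ · 18 · 40 = 360.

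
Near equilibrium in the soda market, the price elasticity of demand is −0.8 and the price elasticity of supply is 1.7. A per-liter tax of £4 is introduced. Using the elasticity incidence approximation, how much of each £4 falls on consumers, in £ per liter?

Consumers bear ≈ £2.72 per liter.

Incidence ratio: consumers' share ≈ εs / (εs + |εd|) = 1.7 / (1.7 + 0.8) = 0.68.
So consumers bear ≈ 0.68 × £4 = £2.72; suppliers bear £1.28.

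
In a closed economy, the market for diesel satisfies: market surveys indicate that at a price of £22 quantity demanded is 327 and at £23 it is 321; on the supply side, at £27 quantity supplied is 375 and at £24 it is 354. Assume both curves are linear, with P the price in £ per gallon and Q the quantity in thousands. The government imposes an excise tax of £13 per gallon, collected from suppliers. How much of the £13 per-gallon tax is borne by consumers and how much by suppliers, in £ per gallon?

Demand slope: (321 − 327)/(23 − 22) = -6, so Qd = 459 − 6P.
Supply slope: (354 − 375)/(24 − 27) = 7, so Qs = 7P + 186.
Before the tax: set 459 − 6P = 7P + 186 → P* = £21, Q* = 333.
With the tax collected from suppliers, supply shifts: Qs = 7(P − 13) + 186.
New equilibrium: consumers pay £28, suppliers receive £15, Q = 291. (Wedge: Pb − Ps = 13.)
Burden on consumers: £7; on suppliers: £6. (They sum to £13.)
The less price-elastic side of the market bears the larger share of a per-unit tax.

Consumers bear £7 per gallon; suppliers bear £6 per gallon.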